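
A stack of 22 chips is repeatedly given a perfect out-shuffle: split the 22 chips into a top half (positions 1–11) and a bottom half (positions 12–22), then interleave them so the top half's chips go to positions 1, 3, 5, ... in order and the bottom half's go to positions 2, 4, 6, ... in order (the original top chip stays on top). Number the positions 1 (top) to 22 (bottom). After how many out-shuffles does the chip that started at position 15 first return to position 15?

Follow position 15 under repeated out-shuffles:
15 → 8 → 15
It first returns after 2 out-shuffles.

2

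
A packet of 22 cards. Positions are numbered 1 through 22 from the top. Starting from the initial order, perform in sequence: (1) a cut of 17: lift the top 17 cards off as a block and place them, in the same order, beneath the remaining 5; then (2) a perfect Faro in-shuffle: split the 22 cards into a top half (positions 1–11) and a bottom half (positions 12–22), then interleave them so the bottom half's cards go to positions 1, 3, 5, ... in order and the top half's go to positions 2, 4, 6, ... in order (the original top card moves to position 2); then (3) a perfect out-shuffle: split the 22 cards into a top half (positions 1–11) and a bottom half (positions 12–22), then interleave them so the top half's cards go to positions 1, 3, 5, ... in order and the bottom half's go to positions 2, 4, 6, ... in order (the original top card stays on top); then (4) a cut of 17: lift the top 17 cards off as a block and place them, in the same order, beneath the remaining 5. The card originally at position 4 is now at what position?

Track the card from position 4 forward through each operation:
  after op 1 (cut 17): 4 → 9
  after op 2 (in-shuffle): 9 → 18
  after op 3 (out-shuffle): 18 → 14
  after op 4 (cut 17): 14 → 19

19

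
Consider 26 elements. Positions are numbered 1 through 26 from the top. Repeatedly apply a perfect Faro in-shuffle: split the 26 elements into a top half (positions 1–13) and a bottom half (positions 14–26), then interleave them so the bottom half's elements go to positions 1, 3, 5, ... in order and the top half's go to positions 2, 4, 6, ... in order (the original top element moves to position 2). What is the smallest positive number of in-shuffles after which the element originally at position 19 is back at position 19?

Follow position 19 under repeated in-shuffles:
19 → 11 → 22 → 17 → 7 → 14 → 1 → 2 → 4 → 8 → 16 → 5 → 10 → 20 → 13 → 26 → 25 → 23 → 19
It first returns after 18 in-shuffles.

18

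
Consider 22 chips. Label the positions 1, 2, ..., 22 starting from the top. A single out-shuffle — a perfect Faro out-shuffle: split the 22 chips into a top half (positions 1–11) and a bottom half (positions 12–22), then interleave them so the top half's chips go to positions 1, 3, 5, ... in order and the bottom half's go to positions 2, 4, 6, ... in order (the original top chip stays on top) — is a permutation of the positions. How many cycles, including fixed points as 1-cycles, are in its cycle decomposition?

7

Trace each unvisited position around until it returns:
(1) (2 3 5 9 17 12) (4 7 13) (6 11 21 20 18 14) (8 15) (10 19 16) (22)
7 cycles in total.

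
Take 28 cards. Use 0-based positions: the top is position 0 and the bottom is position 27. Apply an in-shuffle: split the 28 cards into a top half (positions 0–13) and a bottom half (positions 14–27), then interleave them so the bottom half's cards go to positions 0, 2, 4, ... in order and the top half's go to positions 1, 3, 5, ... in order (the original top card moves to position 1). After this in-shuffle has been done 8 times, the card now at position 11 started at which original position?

14

Work backwards from position 11, undoing one in-shuffle at a time:
11 ← 5 ← 2 ← 15 ← 7 ← 3 ← 1 ← 0 ← 14
So the card now at position 11 started at position 14.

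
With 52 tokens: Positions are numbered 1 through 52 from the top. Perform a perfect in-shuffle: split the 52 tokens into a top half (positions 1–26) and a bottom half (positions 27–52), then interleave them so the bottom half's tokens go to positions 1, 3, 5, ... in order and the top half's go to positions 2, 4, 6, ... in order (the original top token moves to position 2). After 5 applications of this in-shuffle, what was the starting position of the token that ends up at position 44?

Work backwards from position 44, undoing one in-shuffle at a time:
44 ← 22 ← 11 ← 32 ← 16 ← 8
So the token now at position 44 started at position 8.

8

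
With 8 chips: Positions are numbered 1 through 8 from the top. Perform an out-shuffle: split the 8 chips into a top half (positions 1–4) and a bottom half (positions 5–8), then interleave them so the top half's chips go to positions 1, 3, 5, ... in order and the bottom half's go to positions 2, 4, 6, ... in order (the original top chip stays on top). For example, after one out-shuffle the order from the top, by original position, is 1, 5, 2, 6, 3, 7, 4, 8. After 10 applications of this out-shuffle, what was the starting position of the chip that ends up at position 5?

3

Work backwards from position 5, undoing one out-shuffle at a time:
5 ← 3 ← 2 ← 5 ← 3 ← 2 ← 5 ← 3 ← 2 ← 5 ← 3
So the chip now at position 5 started at position 3.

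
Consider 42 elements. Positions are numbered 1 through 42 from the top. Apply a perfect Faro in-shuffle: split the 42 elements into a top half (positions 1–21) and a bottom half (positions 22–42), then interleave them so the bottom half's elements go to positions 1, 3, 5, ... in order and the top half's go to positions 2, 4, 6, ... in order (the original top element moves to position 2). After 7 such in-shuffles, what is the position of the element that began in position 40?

3

Track the element's position through each in-shuffle:
40 → 37 → 31 → 19 → 38 → 33 → 23 → 3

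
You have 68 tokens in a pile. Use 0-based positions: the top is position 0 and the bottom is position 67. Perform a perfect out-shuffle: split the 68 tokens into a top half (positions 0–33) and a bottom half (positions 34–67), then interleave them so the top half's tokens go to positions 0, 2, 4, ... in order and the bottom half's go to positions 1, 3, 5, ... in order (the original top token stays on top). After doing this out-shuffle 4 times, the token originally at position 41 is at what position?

53

Track the token's position through each out-shuffle:
41 → 15 → 30 → 60 → 53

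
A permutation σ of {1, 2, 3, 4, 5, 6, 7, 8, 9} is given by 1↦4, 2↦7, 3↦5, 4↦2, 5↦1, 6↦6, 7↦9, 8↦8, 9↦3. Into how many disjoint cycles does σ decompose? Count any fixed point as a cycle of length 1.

Cycle decomposition: (1 4 2 7 9 3 5) (6) (8).
3 cycles.

3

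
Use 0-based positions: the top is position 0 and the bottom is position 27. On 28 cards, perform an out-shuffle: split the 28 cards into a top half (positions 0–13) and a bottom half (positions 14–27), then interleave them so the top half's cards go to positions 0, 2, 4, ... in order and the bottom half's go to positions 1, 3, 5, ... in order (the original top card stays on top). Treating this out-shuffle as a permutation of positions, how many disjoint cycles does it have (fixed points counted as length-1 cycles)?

5

Trace each unvisited position around until it returns:
(0) (1 2 4 8 16 5 ... len 18) (3 6 12 24 21 15) (9 18) (27)
5 cycles in total.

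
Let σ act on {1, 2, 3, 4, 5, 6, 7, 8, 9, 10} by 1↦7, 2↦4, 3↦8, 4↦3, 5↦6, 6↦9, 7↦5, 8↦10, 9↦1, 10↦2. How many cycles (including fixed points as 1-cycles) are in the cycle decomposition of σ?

2

Cycle decomposition: (1 7 5 6 9) (2 4 3 8 10).
2 cycles.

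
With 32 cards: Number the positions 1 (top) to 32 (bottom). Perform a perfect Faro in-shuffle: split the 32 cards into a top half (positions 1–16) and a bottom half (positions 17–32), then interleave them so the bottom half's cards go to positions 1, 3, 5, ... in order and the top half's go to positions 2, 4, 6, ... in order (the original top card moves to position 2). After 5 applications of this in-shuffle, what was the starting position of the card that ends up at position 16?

17

Work backwards from position 16, undoing one in-shuffle at a time:
16 ← 8 ← 4 ← 2 ← 1 ← 17
So the card now at position 16 started at position 17.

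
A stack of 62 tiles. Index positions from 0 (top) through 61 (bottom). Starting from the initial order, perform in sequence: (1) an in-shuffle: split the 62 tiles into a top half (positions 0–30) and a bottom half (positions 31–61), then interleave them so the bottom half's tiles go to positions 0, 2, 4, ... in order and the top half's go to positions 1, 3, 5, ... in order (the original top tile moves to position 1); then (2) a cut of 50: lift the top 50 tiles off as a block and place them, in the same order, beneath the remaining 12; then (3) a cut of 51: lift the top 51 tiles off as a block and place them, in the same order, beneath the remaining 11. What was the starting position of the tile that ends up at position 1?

Undo the operations in reverse order, starting from position 1:
  undo op 3 (cut 51): 1 ← 52
  undo op 2 (cut 50): 52 ← 40
  undo op 1 (in-shuffle, from bottom half): 40 ← 51
So the tile at position 1 came from original position 51.

51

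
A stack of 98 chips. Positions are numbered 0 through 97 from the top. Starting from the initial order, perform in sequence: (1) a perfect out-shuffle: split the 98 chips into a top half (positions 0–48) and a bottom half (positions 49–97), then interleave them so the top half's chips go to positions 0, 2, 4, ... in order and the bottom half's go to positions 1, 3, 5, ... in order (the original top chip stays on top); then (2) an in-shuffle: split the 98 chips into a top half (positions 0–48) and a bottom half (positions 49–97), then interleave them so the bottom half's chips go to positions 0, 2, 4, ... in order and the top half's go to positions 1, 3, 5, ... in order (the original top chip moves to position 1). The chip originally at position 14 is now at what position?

Track the chip from position 14 forward through each operation:
  after op 1 (out-shuffle): 14 → 28
  after op 2 (in-shuffle): 28 → 57

57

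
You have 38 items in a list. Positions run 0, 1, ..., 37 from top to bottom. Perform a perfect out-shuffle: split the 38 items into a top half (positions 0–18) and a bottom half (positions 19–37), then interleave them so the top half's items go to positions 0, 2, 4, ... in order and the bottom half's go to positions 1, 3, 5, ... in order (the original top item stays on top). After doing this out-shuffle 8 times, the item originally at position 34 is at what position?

Track the item's position through each out-shuffle:
34 → 31 → 25 → 13 → 26 → 15 → 30 → 23 → 9

9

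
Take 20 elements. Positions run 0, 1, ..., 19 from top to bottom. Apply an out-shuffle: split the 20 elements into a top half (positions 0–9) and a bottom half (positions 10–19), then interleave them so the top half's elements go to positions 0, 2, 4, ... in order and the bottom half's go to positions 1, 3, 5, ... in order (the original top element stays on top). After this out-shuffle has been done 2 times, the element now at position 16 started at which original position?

4

Work backwards from position 16, undoing one out-shuffle at a time:
16 ← 8 ← 4
So the element now at position 16 started at position 4.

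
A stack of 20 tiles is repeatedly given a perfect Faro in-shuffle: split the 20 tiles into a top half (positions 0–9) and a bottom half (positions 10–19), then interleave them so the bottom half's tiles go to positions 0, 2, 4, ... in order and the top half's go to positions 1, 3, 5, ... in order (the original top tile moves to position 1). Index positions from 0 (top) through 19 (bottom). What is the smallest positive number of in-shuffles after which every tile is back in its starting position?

6

The in-shuffle permutes the 20 positions with cycle lengths [2, 3, 3, 6, 6].
Every tile is home exactly when every cycle has completed a whole number of laps, i.e. after lcm(2, 3, 6) = 6 in-shuffles.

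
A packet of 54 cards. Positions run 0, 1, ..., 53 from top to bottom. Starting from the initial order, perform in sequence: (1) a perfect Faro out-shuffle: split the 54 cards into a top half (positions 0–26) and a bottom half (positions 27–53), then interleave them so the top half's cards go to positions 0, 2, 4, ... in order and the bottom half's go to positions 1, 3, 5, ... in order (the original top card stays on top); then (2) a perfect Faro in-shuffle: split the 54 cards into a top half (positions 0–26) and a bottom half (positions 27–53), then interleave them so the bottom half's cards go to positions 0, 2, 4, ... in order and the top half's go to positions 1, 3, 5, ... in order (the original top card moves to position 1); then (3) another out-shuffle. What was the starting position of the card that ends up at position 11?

Undo the operations in reverse order, starting from position 11:
  undo op 3 (out-shuffle, from bottom half): 11 ← 32
  undo op 2 (in-shuffle, from bottom half): 32 ← 43
  undo op 1 (out-shuffle, from bottom half): 43 ← 48
So the card at position 11 came from original position 48.

48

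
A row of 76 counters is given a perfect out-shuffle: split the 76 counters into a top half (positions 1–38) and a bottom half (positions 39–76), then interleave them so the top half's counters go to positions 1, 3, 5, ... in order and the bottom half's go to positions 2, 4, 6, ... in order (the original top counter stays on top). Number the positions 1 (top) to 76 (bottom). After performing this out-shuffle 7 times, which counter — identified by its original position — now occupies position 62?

63

Work backwards from position 62, undoing one out-shuffle at a time:
62 ← 69 ← 35 ← 18 ← 47 ← 24 ← 50 ← 63
So the counter now at position 62 started at position 63.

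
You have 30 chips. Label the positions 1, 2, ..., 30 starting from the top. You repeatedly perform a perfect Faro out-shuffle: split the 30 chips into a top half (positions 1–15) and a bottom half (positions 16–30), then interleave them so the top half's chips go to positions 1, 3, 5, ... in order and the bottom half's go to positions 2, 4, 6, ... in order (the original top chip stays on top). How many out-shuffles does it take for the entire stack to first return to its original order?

The out-shuffle permutes the 30 positions with cycle lengths [1, 1, 28].
Every chip is home exactly when every cycle has completed a whole number of laps, i.e. after lcm(1, 28) = 28 out-shuffles.

28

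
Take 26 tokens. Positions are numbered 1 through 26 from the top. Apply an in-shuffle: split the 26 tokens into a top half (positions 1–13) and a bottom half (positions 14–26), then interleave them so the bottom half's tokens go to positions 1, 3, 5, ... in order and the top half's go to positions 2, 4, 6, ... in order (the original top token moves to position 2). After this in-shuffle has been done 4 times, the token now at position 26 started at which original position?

Work backwards from position 26, undoing one in-shuffle at a time:
26 ← 13 ← 20 ← 10 ← 5
So the token now at position 26 started at position 5.

5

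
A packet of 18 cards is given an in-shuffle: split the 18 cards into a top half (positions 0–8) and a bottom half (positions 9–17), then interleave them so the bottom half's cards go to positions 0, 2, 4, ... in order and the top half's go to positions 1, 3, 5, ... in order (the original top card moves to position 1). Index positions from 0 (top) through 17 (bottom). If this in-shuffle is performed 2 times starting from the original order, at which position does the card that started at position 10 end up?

Track the card's position through each in-shuffle:
10 → 2 → 5

5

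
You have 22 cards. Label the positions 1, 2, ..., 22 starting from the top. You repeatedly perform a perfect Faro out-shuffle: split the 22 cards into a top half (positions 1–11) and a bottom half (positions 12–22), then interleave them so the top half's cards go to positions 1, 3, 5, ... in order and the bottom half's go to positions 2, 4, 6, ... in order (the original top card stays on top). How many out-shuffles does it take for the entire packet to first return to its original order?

6

The out-shuffle permutes the 22 positions with cycle lengths [1, 1, 2, 3, 3, 6, 6].
Every card is home exactly when every cycle has completed a whole number of laps, i.e. after lcm(1, 2, 3, 6) = 6 out-shuffles.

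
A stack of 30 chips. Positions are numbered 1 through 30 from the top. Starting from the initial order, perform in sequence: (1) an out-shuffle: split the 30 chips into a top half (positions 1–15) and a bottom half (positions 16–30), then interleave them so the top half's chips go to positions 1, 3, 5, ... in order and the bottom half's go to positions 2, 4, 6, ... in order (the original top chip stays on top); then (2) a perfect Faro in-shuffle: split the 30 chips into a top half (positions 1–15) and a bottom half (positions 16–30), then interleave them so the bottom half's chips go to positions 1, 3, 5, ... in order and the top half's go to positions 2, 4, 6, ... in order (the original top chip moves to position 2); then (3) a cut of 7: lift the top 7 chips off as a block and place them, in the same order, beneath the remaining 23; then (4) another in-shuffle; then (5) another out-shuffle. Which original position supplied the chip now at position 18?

13

Undo the operations in reverse order, starting from position 18:
  undo op 5 (out-shuffle, from bottom half): 18 ← 24
  undo op 4 (in-shuffle, from top half): 24 ← 12
  undo op 3 (cut 7): 12 ← 19
  undo op 2 (in-shuffle, from bottom half): 19 ← 25
  undo op 1 (out-shuffle, from top half): 25 ← 13
So the chip at position 18 came from original position 13.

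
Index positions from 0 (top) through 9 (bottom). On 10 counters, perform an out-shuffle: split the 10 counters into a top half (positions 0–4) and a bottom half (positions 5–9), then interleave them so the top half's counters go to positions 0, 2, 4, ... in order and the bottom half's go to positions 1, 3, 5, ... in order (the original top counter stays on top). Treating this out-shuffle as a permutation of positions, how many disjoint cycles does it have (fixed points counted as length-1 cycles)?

Trace each unvisited position around until it returns:
(0) (1 2 4 8 7 5) (3 6) (9)
4 cycles in total.

4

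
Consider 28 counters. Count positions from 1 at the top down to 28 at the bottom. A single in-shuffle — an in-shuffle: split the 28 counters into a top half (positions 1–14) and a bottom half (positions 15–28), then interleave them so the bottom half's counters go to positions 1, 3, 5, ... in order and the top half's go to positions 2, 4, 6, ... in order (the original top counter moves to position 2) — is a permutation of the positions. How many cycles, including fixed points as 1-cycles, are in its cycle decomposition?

1

Trace each unvisited position around until it returns:
(1 2 4 8 16 3 ... len 28)
1 cycle in total.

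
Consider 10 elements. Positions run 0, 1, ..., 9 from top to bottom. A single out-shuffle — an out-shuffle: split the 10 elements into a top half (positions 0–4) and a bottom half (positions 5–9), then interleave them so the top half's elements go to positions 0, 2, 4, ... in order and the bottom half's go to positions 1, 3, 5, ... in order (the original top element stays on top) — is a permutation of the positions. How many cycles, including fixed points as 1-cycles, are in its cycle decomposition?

Trace each unvisited position around until it returns:
(0) (1 2 4 8 7 5) (3 6) (9)
4 cycles in total.

4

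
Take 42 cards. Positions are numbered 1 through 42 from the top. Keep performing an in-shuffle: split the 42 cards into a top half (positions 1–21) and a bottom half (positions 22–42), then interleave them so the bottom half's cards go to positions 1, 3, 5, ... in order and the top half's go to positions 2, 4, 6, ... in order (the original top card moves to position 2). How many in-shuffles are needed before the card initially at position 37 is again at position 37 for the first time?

14

Follow position 37 under repeated in-shuffles:
37 → 31 → 19 → 38 → 33 → 23 → 3 → 6 → 12 → 24 → 5 → 10 → 20 → 40 → 37
It first returns after 14 in-shuffles.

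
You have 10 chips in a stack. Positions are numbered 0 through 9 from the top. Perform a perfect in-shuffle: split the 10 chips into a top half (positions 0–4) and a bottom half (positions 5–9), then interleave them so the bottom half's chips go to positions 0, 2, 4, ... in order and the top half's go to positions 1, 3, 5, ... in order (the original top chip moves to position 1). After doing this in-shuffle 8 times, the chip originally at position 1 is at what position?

Track the chip's position through each in-shuffle:
1 → 3 → 7 → 4 → 9 → 8 → 6 → 2 → 5

5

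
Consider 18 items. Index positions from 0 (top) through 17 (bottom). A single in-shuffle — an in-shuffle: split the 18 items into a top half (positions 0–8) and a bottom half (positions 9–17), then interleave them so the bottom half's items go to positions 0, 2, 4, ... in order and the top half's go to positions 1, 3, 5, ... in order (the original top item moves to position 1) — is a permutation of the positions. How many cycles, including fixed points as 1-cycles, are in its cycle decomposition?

Trace each unvisited position around until it returns:
(0 1 3 7 15 12 ... len 18)
1 cycle in total.

1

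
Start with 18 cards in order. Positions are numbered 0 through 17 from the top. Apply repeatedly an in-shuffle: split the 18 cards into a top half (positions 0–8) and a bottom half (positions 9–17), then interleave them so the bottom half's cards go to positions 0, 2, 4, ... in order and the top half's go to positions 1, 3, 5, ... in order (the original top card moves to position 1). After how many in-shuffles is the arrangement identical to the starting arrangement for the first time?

18

The in-shuffle permutes the 18 positions with cycle lengths [18].
Every card is home exactly when every cycle has completed a whole number of laps, i.e. after lcm(18) = 18 in-shuffles.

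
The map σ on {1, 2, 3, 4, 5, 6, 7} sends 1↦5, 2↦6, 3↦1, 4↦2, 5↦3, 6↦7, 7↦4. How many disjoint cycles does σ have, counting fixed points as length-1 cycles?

Cycle decomposition: (1 5 3) (2 6 7 4).
2 cycles.

2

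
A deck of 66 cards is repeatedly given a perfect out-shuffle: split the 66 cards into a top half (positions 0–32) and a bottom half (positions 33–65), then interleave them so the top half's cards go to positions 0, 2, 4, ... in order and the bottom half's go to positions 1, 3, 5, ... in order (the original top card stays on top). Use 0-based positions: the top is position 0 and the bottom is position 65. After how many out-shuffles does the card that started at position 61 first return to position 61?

12

Follow position 61 under repeated out-shuffles:
61 → 57 → 49 → 33 → 1 → 2 → 4 → 8 → 16 → 32 → 64 → 63 → 61
It first returns after 12 out-shuffles.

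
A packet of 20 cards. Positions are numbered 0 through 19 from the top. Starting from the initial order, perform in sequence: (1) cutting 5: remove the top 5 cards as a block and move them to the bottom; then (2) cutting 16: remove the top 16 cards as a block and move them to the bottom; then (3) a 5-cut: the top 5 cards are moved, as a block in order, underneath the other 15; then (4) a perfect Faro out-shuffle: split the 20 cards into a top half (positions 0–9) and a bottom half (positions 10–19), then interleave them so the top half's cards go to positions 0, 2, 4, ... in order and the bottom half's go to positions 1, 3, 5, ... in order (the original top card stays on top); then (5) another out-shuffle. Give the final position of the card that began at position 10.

16

Track the card from position 10 forward through each operation:
  after op 1 (cut 5): 10 → 5
  after op 2 (cut 16): 5 → 9
  after op 3 (cut 5): 9 → 4
  after op 4 (out-shuffle): 4 → 8
  after op 5 (out-shuffle): 8 → 16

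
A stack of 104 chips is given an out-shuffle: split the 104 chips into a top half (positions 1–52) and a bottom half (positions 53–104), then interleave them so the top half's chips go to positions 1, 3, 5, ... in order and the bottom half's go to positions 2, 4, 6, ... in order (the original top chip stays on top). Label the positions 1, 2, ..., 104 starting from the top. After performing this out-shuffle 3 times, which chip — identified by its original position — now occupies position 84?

Work backwards from position 84, undoing one out-shuffle at a time:
84 ← 94 ← 99 ← 50
So the chip now at position 84 started at position 50.

50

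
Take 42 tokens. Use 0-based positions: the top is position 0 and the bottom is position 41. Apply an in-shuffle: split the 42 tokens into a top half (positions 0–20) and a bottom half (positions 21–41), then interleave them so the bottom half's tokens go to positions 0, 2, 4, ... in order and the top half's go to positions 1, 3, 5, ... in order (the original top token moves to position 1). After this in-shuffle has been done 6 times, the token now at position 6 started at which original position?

Work backwards from position 6, undoing one in-shuffle at a time:
6 ← 24 ← 33 ← 16 ← 29 ← 14 ← 28
So the token now at position 6 started at position 28.

28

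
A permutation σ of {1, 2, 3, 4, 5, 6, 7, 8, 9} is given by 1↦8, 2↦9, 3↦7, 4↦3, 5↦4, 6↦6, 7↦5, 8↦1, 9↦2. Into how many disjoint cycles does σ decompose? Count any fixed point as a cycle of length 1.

4

Cycle decomposition: (1 8) (2 9) (3 7 5 4) (6).
4 cycles.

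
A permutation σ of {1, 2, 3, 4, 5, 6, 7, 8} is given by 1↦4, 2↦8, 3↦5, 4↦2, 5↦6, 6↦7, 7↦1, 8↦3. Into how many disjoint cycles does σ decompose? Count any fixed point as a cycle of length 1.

1

Cycle decomposition: (1 4 2 8 3 5 6 7).
1 cycle.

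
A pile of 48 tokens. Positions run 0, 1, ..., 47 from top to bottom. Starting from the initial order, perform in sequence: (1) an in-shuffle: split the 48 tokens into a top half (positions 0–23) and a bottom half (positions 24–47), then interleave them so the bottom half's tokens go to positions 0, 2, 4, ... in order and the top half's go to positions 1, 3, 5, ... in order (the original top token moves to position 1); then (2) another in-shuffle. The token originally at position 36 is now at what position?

0

Track the token from position 36 forward through each operation:
  after op 1 (in-shuffle): 36 → 24
  after op 2 (in-shuffle): 24 → 0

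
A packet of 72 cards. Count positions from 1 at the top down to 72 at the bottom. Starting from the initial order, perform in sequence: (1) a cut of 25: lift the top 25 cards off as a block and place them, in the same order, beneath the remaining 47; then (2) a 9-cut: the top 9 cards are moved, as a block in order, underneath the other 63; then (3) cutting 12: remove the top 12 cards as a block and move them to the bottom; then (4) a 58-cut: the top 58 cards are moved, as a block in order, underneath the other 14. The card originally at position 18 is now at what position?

Track the card from position 18 forward through each operation:
  after op 1 (cut 25): 18 → 65
  after op 2 (cut 9): 65 → 56
  after op 3 (cut 12): 56 → 44
  after op 4 (cut 58): 44 → 58

58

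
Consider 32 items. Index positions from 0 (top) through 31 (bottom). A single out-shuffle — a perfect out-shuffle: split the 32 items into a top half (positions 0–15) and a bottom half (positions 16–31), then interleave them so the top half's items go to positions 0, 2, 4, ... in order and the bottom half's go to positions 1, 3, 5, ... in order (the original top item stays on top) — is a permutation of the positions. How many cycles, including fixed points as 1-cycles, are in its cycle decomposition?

Trace each unvisited position around until it returns:
(0) (1 2 4 8 16) (3 6 12 24 17) (5 10 20 9 18) (7 14 28 25 19) (11 22 13 26 21) (15 30 29 27 23) (31)
8 cycles in total.

8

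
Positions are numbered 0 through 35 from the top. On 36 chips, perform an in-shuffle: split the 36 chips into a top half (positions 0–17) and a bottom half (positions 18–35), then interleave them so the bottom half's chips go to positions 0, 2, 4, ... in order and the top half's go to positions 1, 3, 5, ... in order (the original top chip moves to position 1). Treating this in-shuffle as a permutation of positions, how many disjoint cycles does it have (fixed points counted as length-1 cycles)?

1

Trace each unvisited position around until it returns:
(0 1 3 7 15 31 ... len 36)
1 cycle in total.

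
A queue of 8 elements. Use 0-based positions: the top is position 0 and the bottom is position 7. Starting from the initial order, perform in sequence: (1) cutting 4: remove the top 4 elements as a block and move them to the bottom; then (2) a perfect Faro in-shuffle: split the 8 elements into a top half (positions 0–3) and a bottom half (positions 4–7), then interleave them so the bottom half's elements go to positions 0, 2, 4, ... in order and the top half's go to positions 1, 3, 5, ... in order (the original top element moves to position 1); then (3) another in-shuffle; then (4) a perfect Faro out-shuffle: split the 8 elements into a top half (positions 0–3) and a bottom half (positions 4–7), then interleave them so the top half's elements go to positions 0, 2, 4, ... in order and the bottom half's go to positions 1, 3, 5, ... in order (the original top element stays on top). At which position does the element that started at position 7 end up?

5

Track the element from position 7 forward through each operation:
  after op 1 (cut 4): 7 → 3
  after op 2 (in-shuffle): 3 → 7
  after op 3 (in-shuffle): 7 → 6
  after op 4 (out-shuffle): 6 → 5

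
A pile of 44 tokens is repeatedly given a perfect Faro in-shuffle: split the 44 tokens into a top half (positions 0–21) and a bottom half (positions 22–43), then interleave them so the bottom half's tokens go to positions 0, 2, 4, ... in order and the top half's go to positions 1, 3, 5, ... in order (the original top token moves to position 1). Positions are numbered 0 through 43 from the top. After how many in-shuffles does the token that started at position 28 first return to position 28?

Follow position 28 under repeated in-shuffles:
28 → 12 → 25 → 6 → 13 → 27 → 10 → 21 → 43 → 42 → 40 → 36 → 28
It first returns after 12 in-shuffles.

12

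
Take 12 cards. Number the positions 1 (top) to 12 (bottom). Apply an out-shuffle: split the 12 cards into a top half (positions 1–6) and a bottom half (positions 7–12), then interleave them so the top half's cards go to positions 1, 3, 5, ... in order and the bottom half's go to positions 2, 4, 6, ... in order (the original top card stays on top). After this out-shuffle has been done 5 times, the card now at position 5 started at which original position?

Work backwards from position 5, undoing one out-shuffle at a time:
5 ← 3 ← 2 ← 7 ← 4 ← 8
So the card now at position 5 started at position 8.

8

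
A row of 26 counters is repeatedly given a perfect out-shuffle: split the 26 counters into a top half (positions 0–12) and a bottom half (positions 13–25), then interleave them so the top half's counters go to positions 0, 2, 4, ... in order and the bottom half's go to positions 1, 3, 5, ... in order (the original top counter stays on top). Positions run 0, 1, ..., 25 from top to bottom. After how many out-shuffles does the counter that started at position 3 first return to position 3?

20

Follow position 3 under repeated out-shuffles:
3 → 6 → 12 → 24 → 23 → 21 → 17 → 9 → 18 → 11 → 22 → 19 → 13 → 1 → 2 → 4 → 8 → 16 → 7 → 14 → 3
It first returns after 20 out-shuffles.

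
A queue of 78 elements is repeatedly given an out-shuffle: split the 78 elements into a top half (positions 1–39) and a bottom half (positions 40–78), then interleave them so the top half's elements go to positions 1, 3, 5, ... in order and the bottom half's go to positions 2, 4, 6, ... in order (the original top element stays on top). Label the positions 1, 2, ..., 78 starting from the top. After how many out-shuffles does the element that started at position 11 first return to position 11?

30

Follow position 11 under repeated out-shuffles:
11 → 21 → 41 → 4 → 7 → 13 → 25 → 49 → ... → 11 (length 30)
It first returns after 30 out-shuffles.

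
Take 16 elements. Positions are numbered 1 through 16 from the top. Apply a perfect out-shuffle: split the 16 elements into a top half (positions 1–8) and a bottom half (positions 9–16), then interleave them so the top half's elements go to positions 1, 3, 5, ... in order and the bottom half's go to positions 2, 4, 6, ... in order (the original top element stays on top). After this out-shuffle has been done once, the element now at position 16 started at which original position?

Work backwards from position 16, undoing one out-shuffle at a time:
16 ← 16
So the element now at position 16 started at position 16.

16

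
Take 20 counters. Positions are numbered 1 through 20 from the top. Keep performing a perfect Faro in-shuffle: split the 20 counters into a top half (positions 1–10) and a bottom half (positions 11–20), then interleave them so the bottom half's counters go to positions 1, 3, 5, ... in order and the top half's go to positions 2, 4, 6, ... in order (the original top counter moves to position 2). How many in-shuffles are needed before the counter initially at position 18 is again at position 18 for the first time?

3

Follow position 18 under repeated in-shuffles:
18 → 15 → 9 → 18
It first returns after 3 in-shuffles.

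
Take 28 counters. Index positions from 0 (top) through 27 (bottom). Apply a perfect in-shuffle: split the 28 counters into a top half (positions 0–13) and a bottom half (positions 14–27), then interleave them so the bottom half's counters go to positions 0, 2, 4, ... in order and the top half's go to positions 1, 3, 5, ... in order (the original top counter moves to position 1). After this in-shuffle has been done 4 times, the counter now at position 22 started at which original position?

24

Work backwards from position 22, undoing one in-shuffle at a time:
22 ← 25 ← 12 ← 20 ← 24
So the counter now at position 22 started at position 24.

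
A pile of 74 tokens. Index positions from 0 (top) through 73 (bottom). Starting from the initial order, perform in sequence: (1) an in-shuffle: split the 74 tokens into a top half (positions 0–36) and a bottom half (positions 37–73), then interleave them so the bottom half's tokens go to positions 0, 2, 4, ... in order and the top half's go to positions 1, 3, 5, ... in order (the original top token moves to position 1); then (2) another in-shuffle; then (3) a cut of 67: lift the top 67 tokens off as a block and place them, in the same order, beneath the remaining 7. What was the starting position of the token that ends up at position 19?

21

Undo the operations in reverse order, starting from position 19:
  undo op 3 (cut 67): 19 ← 12
  undo op 2 (in-shuffle, from bottom half): 12 ← 43
  undo op 1 (in-shuffle, from top half): 43 ← 21
So the token at position 19 came from original position 21.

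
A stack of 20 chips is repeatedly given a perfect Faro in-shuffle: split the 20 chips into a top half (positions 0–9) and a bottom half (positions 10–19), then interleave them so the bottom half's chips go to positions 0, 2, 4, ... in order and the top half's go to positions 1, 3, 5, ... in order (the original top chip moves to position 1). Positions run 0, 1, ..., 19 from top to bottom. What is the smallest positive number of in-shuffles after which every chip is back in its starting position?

The in-shuffle permutes the 20 positions with cycle lengths [2, 3, 3, 6, 6].
Every chip is home exactly when every cycle has completed a whole number of laps, i.e. after lcm(2, 3, 6) = 6 in-shuffles.

6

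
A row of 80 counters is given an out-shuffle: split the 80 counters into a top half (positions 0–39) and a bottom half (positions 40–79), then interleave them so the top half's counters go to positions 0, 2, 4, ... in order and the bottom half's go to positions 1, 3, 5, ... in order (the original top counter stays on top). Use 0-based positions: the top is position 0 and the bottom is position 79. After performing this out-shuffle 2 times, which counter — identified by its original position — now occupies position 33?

28

Work backwards from position 33, undoing one out-shuffle at a time:
33 ← 56 ← 28
So the counter now at position 33 started at position 28.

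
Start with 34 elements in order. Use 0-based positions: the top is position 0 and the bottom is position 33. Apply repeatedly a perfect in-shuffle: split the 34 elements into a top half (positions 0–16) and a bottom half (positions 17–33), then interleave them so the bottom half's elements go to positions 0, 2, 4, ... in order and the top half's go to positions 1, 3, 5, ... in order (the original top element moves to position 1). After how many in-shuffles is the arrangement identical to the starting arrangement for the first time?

12

The in-shuffle permutes the 34 positions with cycle lengths [3, 3, 4, 12, 12].
Every element is home exactly when every cycle has completed a whole number of laps, i.e. after lcm(3, 4, 12) = 12 in-shuffles.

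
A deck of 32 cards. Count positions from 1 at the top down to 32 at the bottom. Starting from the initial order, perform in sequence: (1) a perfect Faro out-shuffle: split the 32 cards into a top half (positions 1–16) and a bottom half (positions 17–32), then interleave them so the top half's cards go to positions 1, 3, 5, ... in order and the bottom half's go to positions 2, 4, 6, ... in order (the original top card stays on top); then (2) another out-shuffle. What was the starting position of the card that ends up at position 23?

Undo the operations in reverse order, starting from position 23:
  undo op 2 (out-shuffle, from top half): 23 ← 12
  undo op 1 (out-shuffle, from bottom half): 12 ← 22
So the card at position 23 came from original position 22.

22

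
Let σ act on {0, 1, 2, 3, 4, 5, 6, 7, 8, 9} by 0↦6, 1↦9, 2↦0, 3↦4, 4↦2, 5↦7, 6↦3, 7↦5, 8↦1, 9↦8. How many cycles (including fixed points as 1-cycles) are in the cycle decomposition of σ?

3

Cycle decomposition: (0 6 3 4 2) (1 9 8) (5 7).
3 cycles.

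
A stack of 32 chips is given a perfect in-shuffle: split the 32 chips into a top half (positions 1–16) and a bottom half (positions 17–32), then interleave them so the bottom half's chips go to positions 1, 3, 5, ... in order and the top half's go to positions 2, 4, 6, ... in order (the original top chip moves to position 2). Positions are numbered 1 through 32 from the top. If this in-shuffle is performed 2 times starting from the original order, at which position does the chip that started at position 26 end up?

5

Track the chip's position through each in-shuffle:
26 → 19 → 5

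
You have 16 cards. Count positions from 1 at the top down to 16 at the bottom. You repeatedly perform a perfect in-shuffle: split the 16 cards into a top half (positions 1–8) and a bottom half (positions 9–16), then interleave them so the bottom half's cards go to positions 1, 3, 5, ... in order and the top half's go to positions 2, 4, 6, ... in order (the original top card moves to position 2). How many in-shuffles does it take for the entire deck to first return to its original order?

The in-shuffle permutes the 16 positions with cycle lengths [8, 8].
Every card is home exactly when every cycle has completed a whole number of laps, i.e. after lcm(8) = 8 in-shuffles.

8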